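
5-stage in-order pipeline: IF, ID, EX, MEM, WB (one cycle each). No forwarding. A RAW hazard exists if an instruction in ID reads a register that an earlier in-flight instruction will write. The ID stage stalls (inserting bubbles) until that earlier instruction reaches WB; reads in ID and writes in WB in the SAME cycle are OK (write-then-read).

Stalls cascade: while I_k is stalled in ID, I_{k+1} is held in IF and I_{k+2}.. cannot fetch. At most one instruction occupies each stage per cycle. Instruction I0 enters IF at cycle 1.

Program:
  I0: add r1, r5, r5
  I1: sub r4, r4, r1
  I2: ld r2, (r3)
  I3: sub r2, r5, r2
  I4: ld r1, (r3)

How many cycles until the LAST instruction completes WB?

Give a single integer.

I0 add r1 <- r5,r5: IF@1 ID@2 stall=0 (-) EX@3 MEM@4 WB@5
I1 sub r4 <- r4,r1: IF@2 ID@3 stall=2 (RAW on I0.r1 (WB@5)) EX@6 MEM@7 WB@8
I2 ld r2 <- r3: IF@3 ID@6 stall=0 (-) EX@7 MEM@8 WB@9
I3 sub r2 <- r5,r2: IF@6 ID@7 stall=2 (RAW on I2.r2 (WB@9)) EX@10 MEM@11 WB@12
I4 ld r1 <- r3: IF@7 ID@10 stall=0 (-) EX@11 MEM@12 WB@13

Answer: 13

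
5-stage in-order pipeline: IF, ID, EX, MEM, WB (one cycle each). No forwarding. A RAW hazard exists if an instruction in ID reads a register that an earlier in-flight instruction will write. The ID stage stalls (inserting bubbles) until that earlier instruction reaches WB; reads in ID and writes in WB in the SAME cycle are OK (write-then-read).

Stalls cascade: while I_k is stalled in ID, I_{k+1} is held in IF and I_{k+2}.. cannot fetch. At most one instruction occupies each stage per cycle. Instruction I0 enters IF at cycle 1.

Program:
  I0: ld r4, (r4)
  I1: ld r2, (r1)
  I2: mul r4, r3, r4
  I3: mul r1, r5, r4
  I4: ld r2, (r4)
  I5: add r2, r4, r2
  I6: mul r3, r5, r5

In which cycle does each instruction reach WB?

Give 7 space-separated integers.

Answer: 5 6 8 11 12 15 16

Derivation:
I0 ld r4 <- r4: IF@1 ID@2 stall=0 (-) EX@3 MEM@4 WB@5
I1 ld r2 <- r1: IF@2 ID@3 stall=0 (-) EX@4 MEM@5 WB@6
I2 mul r4 <- r3,r4: IF@3 ID@4 stall=1 (RAW on I0.r4 (WB@5)) EX@6 MEM@7 WB@8
I3 mul r1 <- r5,r4: IF@4 ID@6 stall=2 (RAW on I2.r4 (WB@8)) EX@9 MEM@10 WB@11
I4 ld r2 <- r4: IF@6 ID@9 stall=0 (-) EX@10 MEM@11 WB@12
I5 add r2 <- r4,r2: IF@9 ID@10 stall=2 (RAW on I4.r2 (WB@12)) EX@13 MEM@14 WB@15
I6 mul r3 <- r5,r5: IF@10 ID@13 stall=0 (-) EX@14 MEM@15 WB@16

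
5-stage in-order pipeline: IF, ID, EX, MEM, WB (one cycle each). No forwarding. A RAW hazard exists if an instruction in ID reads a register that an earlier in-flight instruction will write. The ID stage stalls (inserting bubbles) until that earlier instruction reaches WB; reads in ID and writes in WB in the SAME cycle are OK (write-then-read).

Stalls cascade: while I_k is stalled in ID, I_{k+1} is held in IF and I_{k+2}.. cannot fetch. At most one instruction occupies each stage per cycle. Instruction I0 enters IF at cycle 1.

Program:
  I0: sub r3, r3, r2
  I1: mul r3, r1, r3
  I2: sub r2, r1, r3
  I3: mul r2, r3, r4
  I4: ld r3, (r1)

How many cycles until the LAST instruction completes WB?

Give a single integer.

Answer: 13

Derivation:
I0 sub r3 <- r3,r2: IF@1 ID@2 stall=0 (-) EX@3 MEM@4 WB@5
I1 mul r3 <- r1,r3: IF@2 ID@3 stall=2 (RAW on I0.r3 (WB@5)) EX@6 MEM@7 WB@8
I2 sub r2 <- r1,r3: IF@3 ID@6 stall=2 (RAW on I1.r3 (WB@8)) EX@9 MEM@10 WB@11
I3 mul r2 <- r3,r4: IF@6 ID@9 stall=0 (-) EX@10 MEM@11 WB@12
I4 ld r3 <- r1: IF@9 ID@10 stall=0 (-) EX@11 MEM@12 WB@13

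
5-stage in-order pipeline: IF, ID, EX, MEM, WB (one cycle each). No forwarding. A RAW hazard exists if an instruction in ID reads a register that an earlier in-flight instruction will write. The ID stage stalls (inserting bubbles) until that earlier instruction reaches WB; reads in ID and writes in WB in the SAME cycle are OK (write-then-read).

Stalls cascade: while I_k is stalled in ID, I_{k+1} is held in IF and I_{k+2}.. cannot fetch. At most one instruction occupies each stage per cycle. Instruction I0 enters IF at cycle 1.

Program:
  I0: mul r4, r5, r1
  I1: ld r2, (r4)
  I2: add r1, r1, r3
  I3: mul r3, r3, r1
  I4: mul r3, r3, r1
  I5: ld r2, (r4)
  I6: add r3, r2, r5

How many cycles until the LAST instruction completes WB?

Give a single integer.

I0 mul r4 <- r5,r1: IF@1 ID@2 stall=0 (-) EX@3 MEM@4 WB@5
I1 ld r2 <- r4: IF@2 ID@3 stall=2 (RAW on I0.r4 (WB@5)) EX@6 MEM@7 WB@8
I2 add r1 <- r1,r3: IF@3 ID@6 stall=0 (-) EX@7 MEM@8 WB@9
I3 mul r3 <- r3,r1: IF@6 ID@7 stall=2 (RAW on I2.r1 (WB@9)) EX@10 MEM@11 WB@12
I4 mul r3 <- r3,r1: IF@7 ID@10 stall=2 (RAW on I3.r3 (WB@12)) EX@13 MEM@14 WB@15
I5 ld r2 <- r4: IF@10 ID@13 stall=0 (-) EX@14 MEM@15 WB@16
I6 add r3 <- r2,r5: IF@13 ID@14 stall=2 (RAW on I5.r2 (WB@16)) EX@17 MEM@18 WB@19

Answer: 19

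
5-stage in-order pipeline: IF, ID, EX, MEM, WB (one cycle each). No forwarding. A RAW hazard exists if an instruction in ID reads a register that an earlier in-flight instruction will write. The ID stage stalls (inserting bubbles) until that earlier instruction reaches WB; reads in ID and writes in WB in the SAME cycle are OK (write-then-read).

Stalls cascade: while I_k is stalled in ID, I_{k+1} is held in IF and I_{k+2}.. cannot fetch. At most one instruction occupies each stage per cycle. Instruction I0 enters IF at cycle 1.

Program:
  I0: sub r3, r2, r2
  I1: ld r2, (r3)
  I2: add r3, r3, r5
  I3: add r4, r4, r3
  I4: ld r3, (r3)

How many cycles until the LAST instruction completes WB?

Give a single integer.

I0 sub r3 <- r2,r2: IF@1 ID@2 stall=0 (-) EX@3 MEM@4 WB@5
I1 ld r2 <- r3: IF@2 ID@3 stall=2 (RAW on I0.r3 (WB@5)) EX@6 MEM@7 WB@8
I2 add r3 <- r3,r5: IF@3 ID@6 stall=0 (-) EX@7 MEM@8 WB@9
I3 add r4 <- r4,r3: IF@6 ID@7 stall=2 (RAW on I2.r3 (WB@9)) EX@10 MEM@11 WB@12
I4 ld r3 <- r3: IF@7 ID@10 stall=0 (-) EX@11 MEM@12 WB@13

Answer: 13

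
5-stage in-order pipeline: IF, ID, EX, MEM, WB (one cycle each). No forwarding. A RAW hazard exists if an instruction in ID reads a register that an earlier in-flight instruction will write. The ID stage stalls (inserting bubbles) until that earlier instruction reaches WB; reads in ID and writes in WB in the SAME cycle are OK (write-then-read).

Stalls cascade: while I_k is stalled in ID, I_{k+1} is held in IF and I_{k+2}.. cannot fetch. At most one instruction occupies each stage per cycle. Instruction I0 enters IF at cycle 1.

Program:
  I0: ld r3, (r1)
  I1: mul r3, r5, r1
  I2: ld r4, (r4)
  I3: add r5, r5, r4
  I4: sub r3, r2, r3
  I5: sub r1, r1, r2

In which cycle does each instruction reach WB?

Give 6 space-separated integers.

Answer: 5 6 7 10 11 12

Derivation:
I0 ld r3 <- r1: IF@1 ID@2 stall=0 (-) EX@3 MEM@4 WB@5
I1 mul r3 <- r5,r1: IF@2 ID@3 stall=0 (-) EX@4 MEM@5 WB@6
I2 ld r4 <- r4: IF@3 ID@4 stall=0 (-) EX@5 MEM@6 WB@7
I3 add r5 <- r5,r4: IF@4 ID@5 stall=2 (RAW on I2.r4 (WB@7)) EX@8 MEM@9 WB@10
I4 sub r3 <- r2,r3: IF@5 ID@8 stall=0 (-) EX@9 MEM@10 WB@11
I5 sub r1 <- r1,r2: IF@8 ID@9 stall=0 (-) EX@10 MEM@11 WB@12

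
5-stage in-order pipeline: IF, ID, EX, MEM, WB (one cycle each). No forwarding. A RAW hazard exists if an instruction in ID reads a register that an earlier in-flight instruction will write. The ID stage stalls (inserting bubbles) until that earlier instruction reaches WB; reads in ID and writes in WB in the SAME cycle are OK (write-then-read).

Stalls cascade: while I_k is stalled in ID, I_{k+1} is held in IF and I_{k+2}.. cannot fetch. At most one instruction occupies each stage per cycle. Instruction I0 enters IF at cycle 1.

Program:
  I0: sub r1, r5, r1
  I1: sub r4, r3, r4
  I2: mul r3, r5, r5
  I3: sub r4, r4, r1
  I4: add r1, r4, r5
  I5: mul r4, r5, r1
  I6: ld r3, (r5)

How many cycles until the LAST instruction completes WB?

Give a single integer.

I0 sub r1 <- r5,r1: IF@1 ID@2 stall=0 (-) EX@3 MEM@4 WB@5
I1 sub r4 <- r3,r4: IF@2 ID@3 stall=0 (-) EX@4 MEM@5 WB@6
I2 mul r3 <- r5,r5: IF@3 ID@4 stall=0 (-) EX@5 MEM@6 WB@7
I3 sub r4 <- r4,r1: IF@4 ID@5 stall=1 (RAW on I1.r4 (WB@6)) EX@7 MEM@8 WB@9
I4 add r1 <- r4,r5: IF@5 ID@7 stall=2 (RAW on I3.r4 (WB@9)) EX@10 MEM@11 WB@12
I5 mul r4 <- r5,r1: IF@7 ID@10 stall=2 (RAW on I4.r1 (WB@12)) EX@13 MEM@14 WB@15
I6 ld r3 <- r5: IF@10 ID@13 stall=0 (-) EX@14 MEM@15 WB@16

Answer: 16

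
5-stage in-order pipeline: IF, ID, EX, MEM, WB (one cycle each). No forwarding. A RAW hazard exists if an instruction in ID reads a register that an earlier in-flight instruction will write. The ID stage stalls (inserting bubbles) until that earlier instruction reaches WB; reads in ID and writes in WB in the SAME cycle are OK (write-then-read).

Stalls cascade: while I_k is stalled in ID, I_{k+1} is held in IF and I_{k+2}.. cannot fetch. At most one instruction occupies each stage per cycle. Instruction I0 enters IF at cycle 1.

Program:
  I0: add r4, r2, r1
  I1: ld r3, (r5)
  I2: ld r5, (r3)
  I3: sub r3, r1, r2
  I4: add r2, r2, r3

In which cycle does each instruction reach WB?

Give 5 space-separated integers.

I0 add r4 <- r2,r1: IF@1 ID@2 stall=0 (-) EX@3 MEM@4 WB@5
I1 ld r3 <- r5: IF@2 ID@3 stall=0 (-) EX@4 MEM@5 WB@6
I2 ld r5 <- r3: IF@3 ID@4 stall=2 (RAW on I1.r3 (WB@6)) EX@7 MEM@8 WB@9
I3 sub r3 <- r1,r2: IF@4 ID@7 stall=0 (-) EX@8 MEM@9 WB@10
I4 add r2 <- r2,r3: IF@7 ID@8 stall=2 (RAW on I3.r3 (WB@10)) EX@11 MEM@12 WB@13

Answer: 5 6 9 10 13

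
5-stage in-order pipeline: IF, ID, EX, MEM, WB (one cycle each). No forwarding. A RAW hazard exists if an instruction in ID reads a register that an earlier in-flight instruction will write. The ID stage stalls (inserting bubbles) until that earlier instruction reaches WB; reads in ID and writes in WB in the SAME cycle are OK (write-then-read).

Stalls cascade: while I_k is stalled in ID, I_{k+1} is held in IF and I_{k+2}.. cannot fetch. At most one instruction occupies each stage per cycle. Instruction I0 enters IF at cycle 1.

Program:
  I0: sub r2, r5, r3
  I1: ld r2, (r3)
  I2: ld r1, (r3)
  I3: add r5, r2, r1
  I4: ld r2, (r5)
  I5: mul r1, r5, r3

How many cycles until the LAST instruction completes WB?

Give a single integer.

Answer: 14

Derivation:
I0 sub r2 <- r5,r3: IF@1 ID@2 stall=0 (-) EX@3 MEM@4 WB@5
I1 ld r2 <- r3: IF@2 ID@3 stall=0 (-) EX@4 MEM@5 WB@6
I2 ld r1 <- r3: IF@3 ID@4 stall=0 (-) EX@5 MEM@6 WB@7
I3 add r5 <- r2,r1: IF@4 ID@5 stall=2 (RAW on I2.r1 (WB@7)) EX@8 MEM@9 WB@10
I4 ld r2 <- r5: IF@5 ID@8 stall=2 (RAW on I3.r5 (WB@10)) EX@11 MEM@12 WB@13
I5 mul r1 <- r5,r3: IF@8 ID@11 stall=0 (-) EX@12 MEM@13 WB@14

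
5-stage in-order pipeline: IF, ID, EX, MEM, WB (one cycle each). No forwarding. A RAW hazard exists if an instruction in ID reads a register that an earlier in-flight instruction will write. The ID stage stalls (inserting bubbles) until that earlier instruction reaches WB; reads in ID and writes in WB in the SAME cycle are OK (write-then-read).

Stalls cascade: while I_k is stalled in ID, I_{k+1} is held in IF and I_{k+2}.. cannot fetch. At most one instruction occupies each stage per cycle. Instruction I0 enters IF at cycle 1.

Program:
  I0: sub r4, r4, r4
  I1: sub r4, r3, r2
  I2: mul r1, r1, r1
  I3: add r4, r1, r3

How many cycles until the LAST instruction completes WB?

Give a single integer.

I0 sub r4 <- r4,r4: IF@1 ID@2 stall=0 (-) EX@3 MEM@4 WB@5
I1 sub r4 <- r3,r2: IF@2 ID@3 stall=0 (-) EX@4 MEM@5 WB@6
I2 mul r1 <- r1,r1: IF@3 ID@4 stall=0 (-) EX@5 MEM@6 WB@7
I3 add r4 <- r1,r3: IF@4 ID@5 stall=2 (RAW on I2.r1 (WB@7)) EX@8 MEM@9 WB@10

Answer: 10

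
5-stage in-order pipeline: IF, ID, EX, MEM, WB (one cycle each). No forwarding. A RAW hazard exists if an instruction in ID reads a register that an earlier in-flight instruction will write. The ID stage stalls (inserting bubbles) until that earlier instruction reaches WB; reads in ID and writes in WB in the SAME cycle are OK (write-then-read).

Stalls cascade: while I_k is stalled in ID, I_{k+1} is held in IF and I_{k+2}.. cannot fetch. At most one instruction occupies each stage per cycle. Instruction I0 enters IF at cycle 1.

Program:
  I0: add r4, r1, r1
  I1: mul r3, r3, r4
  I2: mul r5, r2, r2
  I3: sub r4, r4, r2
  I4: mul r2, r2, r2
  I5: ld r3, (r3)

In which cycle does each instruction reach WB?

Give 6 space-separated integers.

I0 add r4 <- r1,r1: IF@1 ID@2 stall=0 (-) EX@3 MEM@4 WB@5
I1 mul r3 <- r3,r4: IF@2 ID@3 stall=2 (RAW on I0.r4 (WB@5)) EX@6 MEM@7 WB@8
I2 mul r5 <- r2,r2: IF@3 ID@6 stall=0 (-) EX@7 MEM@8 WB@9
I3 sub r4 <- r4,r2: IF@6 ID@7 stall=0 (-) EX@8 MEM@9 WB@10
I4 mul r2 <- r2,r2: IF@7 ID@8 stall=0 (-) EX@9 MEM@10 WB@11
I5 ld r3 <- r3: IF@8 ID@9 stall=0 (-) EX@10 MEM@11 WB@12

Answer: 5 8 9 10 11 12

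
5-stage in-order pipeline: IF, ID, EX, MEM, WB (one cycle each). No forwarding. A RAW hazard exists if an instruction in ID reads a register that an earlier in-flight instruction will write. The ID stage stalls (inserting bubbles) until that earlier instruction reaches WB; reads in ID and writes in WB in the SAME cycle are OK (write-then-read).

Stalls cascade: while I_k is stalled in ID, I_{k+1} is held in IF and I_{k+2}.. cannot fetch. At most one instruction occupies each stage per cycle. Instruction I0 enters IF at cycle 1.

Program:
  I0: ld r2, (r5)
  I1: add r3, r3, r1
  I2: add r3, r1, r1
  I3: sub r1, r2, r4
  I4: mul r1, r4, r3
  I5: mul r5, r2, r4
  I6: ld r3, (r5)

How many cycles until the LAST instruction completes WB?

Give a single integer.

I0 ld r2 <- r5: IF@1 ID@2 stall=0 (-) EX@3 MEM@4 WB@5
I1 add r3 <- r3,r1: IF@2 ID@3 stall=0 (-) EX@4 MEM@5 WB@6
I2 add r3 <- r1,r1: IF@3 ID@4 stall=0 (-) EX@5 MEM@6 WB@7
I3 sub r1 <- r2,r4: IF@4 ID@5 stall=0 (-) EX@6 MEM@7 WB@8
I4 mul r1 <- r4,r3: IF@5 ID@6 stall=1 (RAW on I2.r3 (WB@7)) EX@8 MEM@9 WB@10
I5 mul r5 <- r2,r4: IF@6 ID@8 stall=0 (-) EX@9 MEM@10 WB@11
I6 ld r3 <- r5: IF@8 ID@9 stall=2 (RAW on I5.r5 (WB@11)) EX@12 MEM@13 WB@14

Answer: 14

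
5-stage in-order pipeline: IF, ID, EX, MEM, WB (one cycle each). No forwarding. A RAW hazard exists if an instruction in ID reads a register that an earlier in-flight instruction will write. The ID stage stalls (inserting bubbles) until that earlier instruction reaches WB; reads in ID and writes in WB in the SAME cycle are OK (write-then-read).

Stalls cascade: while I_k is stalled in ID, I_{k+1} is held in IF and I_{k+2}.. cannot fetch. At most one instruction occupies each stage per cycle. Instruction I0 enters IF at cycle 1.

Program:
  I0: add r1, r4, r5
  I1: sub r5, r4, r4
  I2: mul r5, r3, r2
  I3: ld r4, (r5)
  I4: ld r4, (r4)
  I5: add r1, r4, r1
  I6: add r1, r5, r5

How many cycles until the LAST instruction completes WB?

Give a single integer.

Answer: 17

Derivation:
I0 add r1 <- r4,r5: IF@1 ID@2 stall=0 (-) EX@3 MEM@4 WB@5
I1 sub r5 <- r4,r4: IF@2 ID@3 stall=0 (-) EX@4 MEM@5 WB@6
I2 mul r5 <- r3,r2: IF@3 ID@4 stall=0 (-) EX@5 MEM@6 WB@7
I3 ld r4 <- r5: IF@4 ID@5 stall=2 (RAW on I2.r5 (WB@7)) EX@8 MEM@9 WB@10
I4 ld r4 <- r4: IF@5 ID@8 stall=2 (RAW on I3.r4 (WB@10)) EX@11 MEM@12 WB@13
I5 add r1 <- r4,r1: IF@8 ID@11 stall=2 (RAW on I4.r4 (WB@13)) EX@14 MEM@15 WB@16
I6 add r1 <- r5,r5: IF@11 ID@14 stall=0 (-) EX@15 MEM@16 WB@17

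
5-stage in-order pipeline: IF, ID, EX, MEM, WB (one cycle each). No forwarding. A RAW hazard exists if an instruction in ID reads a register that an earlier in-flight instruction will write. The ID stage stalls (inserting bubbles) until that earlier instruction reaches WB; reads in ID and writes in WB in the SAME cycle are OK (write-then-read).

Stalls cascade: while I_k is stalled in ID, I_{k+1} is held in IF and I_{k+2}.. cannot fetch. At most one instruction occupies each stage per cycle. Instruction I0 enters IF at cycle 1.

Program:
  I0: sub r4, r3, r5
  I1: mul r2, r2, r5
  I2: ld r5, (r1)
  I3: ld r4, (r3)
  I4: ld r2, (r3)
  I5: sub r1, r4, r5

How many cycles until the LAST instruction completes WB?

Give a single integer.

I0 sub r4 <- r3,r5: IF@1 ID@2 stall=0 (-) EX@3 MEM@4 WB@5
I1 mul r2 <- r2,r5: IF@2 ID@3 stall=0 (-) EX@4 MEM@5 WB@6
I2 ld r5 <- r1: IF@3 ID@4 stall=0 (-) EX@5 MEM@6 WB@7
I3 ld r4 <- r3: IF@4 ID@5 stall=0 (-) EX@6 MEM@7 WB@8
I4 ld r2 <- r3: IF@5 ID@6 stall=0 (-) EX@7 MEM@8 WB@9
I5 sub r1 <- r4,r5: IF@6 ID@7 stall=1 (RAW on I3.r4 (WB@8)) EX@9 MEM@10 WB@11

Answer: 11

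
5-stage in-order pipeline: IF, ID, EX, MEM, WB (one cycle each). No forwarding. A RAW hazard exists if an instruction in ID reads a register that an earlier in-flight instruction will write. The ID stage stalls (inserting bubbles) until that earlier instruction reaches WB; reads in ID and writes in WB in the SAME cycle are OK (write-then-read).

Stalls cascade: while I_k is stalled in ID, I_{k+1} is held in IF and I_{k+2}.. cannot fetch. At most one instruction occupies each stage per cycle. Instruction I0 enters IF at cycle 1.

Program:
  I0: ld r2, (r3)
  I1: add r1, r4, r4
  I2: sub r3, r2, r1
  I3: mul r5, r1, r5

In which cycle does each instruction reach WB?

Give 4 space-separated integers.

Answer: 5 6 9 10

Derivation:
I0 ld r2 <- r3: IF@1 ID@2 stall=0 (-) EX@3 MEM@4 WB@5
I1 add r1 <- r4,r4: IF@2 ID@3 stall=0 (-) EX@4 MEM@5 WB@6
I2 sub r3 <- r2,r1: IF@3 ID@4 stall=2 (RAW on I1.r1 (WB@6)) EX@7 MEM@8 WB@9
I3 mul r5 <- r1,r5: IF@4 ID@7 stall=0 (-) EX@8 MEM@9 WB@10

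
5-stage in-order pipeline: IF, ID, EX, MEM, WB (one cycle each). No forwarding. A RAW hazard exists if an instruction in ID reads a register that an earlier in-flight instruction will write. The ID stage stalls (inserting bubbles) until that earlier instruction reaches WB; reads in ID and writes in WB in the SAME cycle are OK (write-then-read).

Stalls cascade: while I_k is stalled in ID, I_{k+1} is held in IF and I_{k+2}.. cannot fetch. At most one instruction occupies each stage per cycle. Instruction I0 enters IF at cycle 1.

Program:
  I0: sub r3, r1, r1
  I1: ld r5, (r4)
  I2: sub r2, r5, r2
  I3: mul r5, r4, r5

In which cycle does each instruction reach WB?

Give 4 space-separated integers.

I0 sub r3 <- r1,r1: IF@1 ID@2 stall=0 (-) EX@3 MEM@4 WB@5
I1 ld r5 <- r4: IF@2 ID@3 stall=0 (-) EX@4 MEM@5 WB@6
I2 sub r2 <- r5,r2: IF@3 ID@4 stall=2 (RAW on I1.r5 (WB@6)) EX@7 MEM@8 WB@9
I3 mul r5 <- r4,r5: IF@4 ID@7 stall=0 (-) EX@8 MEM@9 WB@10

Answer: 5 6 9 10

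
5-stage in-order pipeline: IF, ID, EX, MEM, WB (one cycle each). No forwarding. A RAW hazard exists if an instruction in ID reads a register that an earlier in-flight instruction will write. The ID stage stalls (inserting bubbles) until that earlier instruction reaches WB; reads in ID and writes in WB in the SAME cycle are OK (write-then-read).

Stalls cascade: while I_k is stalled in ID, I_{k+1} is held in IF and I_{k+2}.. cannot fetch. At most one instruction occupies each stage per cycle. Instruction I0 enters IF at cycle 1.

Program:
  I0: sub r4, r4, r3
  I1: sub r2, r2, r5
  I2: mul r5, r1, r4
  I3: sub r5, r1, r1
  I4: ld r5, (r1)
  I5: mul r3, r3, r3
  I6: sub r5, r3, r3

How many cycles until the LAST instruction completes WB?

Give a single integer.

Answer: 14

Derivation:
I0 sub r4 <- r4,r3: IF@1 ID@2 stall=0 (-) EX@3 MEM@4 WB@5
I1 sub r2 <- r2,r5: IF@2 ID@3 stall=0 (-) EX@4 MEM@5 WB@6
I2 mul r5 <- r1,r4: IF@3 ID@4 stall=1 (RAW on I0.r4 (WB@5)) EX@6 MEM@7 WB@8
I3 sub r5 <- r1,r1: IF@4 ID@6 stall=0 (-) EX@7 MEM@8 WB@9
I4 ld r5 <- r1: IF@6 ID@7 stall=0 (-) EX@8 MEM@9 WB@10
I5 mul r3 <- r3,r3: IF@7 ID@8 stall=0 (-) EX@9 MEM@10 WB@11
I6 sub r5 <- r3,r3: IF@8 ID@9 stall=2 (RAW on I5.r3 (WB@11)) EX@12 MEM@13 WB@14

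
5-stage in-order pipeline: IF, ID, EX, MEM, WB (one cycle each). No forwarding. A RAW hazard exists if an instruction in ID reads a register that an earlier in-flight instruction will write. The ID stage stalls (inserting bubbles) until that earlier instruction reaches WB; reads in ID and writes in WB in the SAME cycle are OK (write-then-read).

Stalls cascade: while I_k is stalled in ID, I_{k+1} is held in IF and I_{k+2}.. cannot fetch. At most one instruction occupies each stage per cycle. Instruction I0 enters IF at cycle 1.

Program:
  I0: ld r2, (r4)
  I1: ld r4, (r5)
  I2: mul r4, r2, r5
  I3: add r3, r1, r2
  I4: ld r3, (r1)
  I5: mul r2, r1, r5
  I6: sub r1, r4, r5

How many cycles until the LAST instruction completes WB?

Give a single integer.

Answer: 12

Derivation:
I0 ld r2 <- r4: IF@1 ID@2 stall=0 (-) EX@3 MEM@4 WB@5
I1 ld r4 <- r5: IF@2 ID@3 stall=0 (-) EX@4 MEM@5 WB@6
I2 mul r4 <- r2,r5: IF@3 ID@4 stall=1 (RAW on I0.r2 (WB@5)) EX@6 MEM@7 WB@8
I3 add r3 <- r1,r2: IF@4 ID@6 stall=0 (-) EX@7 MEM@8 WB@9
I4 ld r3 <- r1: IF@6 ID@7 stall=0 (-) EX@8 MEM@9 WB@10
I5 mul r2 <- r1,r5: IF@7 ID@8 stall=0 (-) EX@9 MEM@10 WB@11
I6 sub r1 <- r4,r5: IF@8 ID@9 stall=0 (-) EX@10 MEM@11 WB@12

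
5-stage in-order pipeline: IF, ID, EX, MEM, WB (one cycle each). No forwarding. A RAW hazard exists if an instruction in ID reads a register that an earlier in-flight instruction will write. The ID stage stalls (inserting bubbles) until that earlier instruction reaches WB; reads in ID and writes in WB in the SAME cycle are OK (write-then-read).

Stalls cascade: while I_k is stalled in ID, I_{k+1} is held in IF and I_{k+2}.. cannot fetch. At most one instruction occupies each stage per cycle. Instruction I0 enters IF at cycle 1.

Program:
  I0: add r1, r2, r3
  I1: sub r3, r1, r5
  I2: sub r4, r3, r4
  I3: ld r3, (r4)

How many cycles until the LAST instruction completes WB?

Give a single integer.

I0 add r1 <- r2,r3: IF@1 ID@2 stall=0 (-) EX@3 MEM@4 WB@5
I1 sub r3 <- r1,r5: IF@2 ID@3 stall=2 (RAW on I0.r1 (WB@5)) EX@6 MEM@7 WB@8
I2 sub r4 <- r3,r4: IF@3 ID@6 stall=2 (RAW on I1.r3 (WB@8)) EX@9 MEM@10 WB@11
I3 ld r3 <- r4: IF@6 ID@9 stall=2 (RAW on I2.r4 (WB@11)) EX@12 MEM@13 WB@14

Answer: 14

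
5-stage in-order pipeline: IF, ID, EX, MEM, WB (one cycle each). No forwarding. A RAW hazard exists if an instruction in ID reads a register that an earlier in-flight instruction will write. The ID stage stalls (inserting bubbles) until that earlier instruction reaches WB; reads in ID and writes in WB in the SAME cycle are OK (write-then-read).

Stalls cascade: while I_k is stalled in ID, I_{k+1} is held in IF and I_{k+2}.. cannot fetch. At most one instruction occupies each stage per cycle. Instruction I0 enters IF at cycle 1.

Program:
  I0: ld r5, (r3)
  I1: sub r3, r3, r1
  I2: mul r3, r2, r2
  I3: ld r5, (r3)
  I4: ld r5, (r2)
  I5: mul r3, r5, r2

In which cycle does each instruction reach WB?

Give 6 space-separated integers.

Answer: 5 6 7 10 11 14

Derivation:
I0 ld r5 <- r3: IF@1 ID@2 stall=0 (-) EX@3 MEM@4 WB@5
I1 sub r3 <- r3,r1: IF@2 ID@3 stall=0 (-) EX@4 MEM@5 WB@6
I2 mul r3 <- r2,r2: IF@3 ID@4 stall=0 (-) EX@5 MEM@6 WB@7
I3 ld r5 <- r3: IF@4 ID@5 stall=2 (RAW on I2.r3 (WB@7)) EX@8 MEM@9 WB@10
I4 ld r5 <- r2: IF@5 ID@8 stall=0 (-) EX@9 MEM@10 WB@11
I5 mul r3 <- r5,r2: IF@8 ID@9 stall=2 (RAW on I4.r5 (WB@11)) EX@12 MEM@13 WB@14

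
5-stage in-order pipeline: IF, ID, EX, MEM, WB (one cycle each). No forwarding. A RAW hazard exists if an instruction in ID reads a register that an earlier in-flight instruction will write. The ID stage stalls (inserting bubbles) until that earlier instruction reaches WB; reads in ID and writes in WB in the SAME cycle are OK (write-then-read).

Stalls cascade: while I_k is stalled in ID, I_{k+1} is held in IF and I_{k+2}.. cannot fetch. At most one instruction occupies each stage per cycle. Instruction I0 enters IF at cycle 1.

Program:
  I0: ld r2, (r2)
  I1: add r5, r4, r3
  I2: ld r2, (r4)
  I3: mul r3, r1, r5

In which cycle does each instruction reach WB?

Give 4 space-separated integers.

Answer: 5 6 7 9

Derivation:
I0 ld r2 <- r2: IF@1 ID@2 stall=0 (-) EX@3 MEM@4 WB@5
I1 add r5 <- r4,r3: IF@2 ID@3 stall=0 (-) EX@4 MEM@5 WB@6
I2 ld r2 <- r4: IF@3 ID@4 stall=0 (-) EX@5 MEM@6 WB@7
I3 mul r3 <- r1,r5: IF@4 ID@5 stall=1 (RAW on I1.r5 (WB@6)) EX@7 MEM@8 WB@9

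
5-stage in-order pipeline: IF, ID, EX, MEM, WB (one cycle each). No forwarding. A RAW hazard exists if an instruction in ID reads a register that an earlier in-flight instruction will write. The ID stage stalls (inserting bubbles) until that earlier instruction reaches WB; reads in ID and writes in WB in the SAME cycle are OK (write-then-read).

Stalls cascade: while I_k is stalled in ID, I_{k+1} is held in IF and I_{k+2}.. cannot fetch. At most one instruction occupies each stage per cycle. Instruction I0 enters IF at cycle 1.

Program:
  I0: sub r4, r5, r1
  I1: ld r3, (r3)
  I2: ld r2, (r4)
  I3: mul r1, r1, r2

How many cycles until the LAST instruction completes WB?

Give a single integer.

Answer: 11

Derivation:
I0 sub r4 <- r5,r1: IF@1 ID@2 stall=0 (-) EX@3 MEM@4 WB@5
I1 ld r3 <- r3: IF@2 ID@3 stall=0 (-) EX@4 MEM@5 WB@6
I2 ld r2 <- r4: IF@3 ID@4 stall=1 (RAW on I0.r4 (WB@5)) EX@6 MEM@7 WB@8
I3 mul r1 <- r1,r2: IF@4 ID@6 stall=2 (RAW on I2.r2 (WB@8)) EX@9 MEM@10 WB@11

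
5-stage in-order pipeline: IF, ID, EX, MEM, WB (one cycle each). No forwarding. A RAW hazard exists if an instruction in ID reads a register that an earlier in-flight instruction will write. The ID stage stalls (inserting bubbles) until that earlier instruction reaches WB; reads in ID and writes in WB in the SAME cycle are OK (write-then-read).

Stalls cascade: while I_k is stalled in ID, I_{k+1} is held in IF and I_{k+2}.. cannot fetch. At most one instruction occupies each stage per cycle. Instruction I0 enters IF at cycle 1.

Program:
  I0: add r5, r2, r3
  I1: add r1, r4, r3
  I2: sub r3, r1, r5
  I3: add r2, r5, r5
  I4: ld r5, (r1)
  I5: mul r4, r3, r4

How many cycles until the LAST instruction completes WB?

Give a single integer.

I0 add r5 <- r2,r3: IF@1 ID@2 stall=0 (-) EX@3 MEM@4 WB@5
I1 add r1 <- r4,r3: IF@2 ID@3 stall=0 (-) EX@4 MEM@5 WB@6
I2 sub r3 <- r1,r5: IF@3 ID@4 stall=2 (RAW on I1.r1 (WB@6)) EX@7 MEM@8 WB@9
I3 add r2 <- r5,r5: IF@4 ID@7 stall=0 (-) EX@8 MEM@9 WB@10
I4 ld r5 <- r1: IF@7 ID@8 stall=0 (-) EX@9 MEM@10 WB@11
I5 mul r4 <- r3,r4: IF@8 ID@9 stall=0 (-) EX@10 MEM@11 WB@12

Answer: 12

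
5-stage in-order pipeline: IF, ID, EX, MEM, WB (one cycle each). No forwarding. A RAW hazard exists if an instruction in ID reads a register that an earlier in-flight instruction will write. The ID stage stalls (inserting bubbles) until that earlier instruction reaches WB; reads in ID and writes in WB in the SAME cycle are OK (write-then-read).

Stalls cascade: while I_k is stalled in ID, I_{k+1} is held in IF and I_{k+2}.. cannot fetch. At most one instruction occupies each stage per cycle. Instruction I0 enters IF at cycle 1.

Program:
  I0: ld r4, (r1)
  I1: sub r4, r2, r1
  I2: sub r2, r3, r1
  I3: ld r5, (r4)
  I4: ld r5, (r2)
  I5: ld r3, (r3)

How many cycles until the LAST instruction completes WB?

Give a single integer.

I0 ld r4 <- r1: IF@1 ID@2 stall=0 (-) EX@3 MEM@4 WB@5
I1 sub r4 <- r2,r1: IF@2 ID@3 stall=0 (-) EX@4 MEM@5 WB@6
I2 sub r2 <- r3,r1: IF@3 ID@4 stall=0 (-) EX@5 MEM@6 WB@7
I3 ld r5 <- r4: IF@4 ID@5 stall=1 (RAW on I1.r4 (WB@6)) EX@7 MEM@8 WB@9
I4 ld r5 <- r2: IF@5 ID@7 stall=0 (-) EX@8 MEM@9 WB@10
I5 ld r3 <- r3: IF@7 ID@8 stall=0 (-) EX@9 MEM@10 WB@11

Answer: 11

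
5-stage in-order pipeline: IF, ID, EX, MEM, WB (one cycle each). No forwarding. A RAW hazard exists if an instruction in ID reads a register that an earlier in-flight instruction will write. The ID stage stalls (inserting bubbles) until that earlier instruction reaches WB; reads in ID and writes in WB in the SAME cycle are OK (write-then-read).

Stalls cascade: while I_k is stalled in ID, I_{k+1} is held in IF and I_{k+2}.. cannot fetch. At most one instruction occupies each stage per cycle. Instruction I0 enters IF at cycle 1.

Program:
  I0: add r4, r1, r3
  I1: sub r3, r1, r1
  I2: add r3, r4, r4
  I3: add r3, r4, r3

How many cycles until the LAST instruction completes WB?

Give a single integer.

Answer: 11

Derivation:
I0 add r4 <- r1,r3: IF@1 ID@2 stall=0 (-) EX@3 MEM@4 WB@5
I1 sub r3 <- r1,r1: IF@2 ID@3 stall=0 (-) EX@4 MEM@5 WB@6
I2 add r3 <- r4,r4: IF@3 ID@4 stall=1 (RAW on I0.r4 (WB@5)) EX@6 MEM@7 WB@8
I3 add r3 <- r4,r3: IF@4 ID@6 stall=2 (RAW on I2.r3 (WB@8)) EX@9 MEM@10 WB@11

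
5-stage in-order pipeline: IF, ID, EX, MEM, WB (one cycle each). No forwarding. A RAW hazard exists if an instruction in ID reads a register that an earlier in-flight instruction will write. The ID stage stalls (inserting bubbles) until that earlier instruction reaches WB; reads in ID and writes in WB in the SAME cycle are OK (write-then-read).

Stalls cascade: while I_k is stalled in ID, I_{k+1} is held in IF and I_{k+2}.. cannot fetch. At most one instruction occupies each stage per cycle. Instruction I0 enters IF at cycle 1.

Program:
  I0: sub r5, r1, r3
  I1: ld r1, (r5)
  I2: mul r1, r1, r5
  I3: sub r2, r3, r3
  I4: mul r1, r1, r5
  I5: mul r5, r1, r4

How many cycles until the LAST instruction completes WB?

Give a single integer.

I0 sub r5 <- r1,r3: IF@1 ID@2 stall=0 (-) EX@3 MEM@4 WB@5
I1 ld r1 <- r5: IF@2 ID@3 stall=2 (RAW on I0.r5 (WB@5)) EX@6 MEM@7 WB@8
I2 mul r1 <- r1,r5: IF@3 ID@6 stall=2 (RAW on I1.r1 (WB@8)) EX@9 MEM@10 WB@11
I3 sub r2 <- r3,r3: IF@6 ID@9 stall=0 (-) EX@10 MEM@11 WB@12
I4 mul r1 <- r1,r5: IF@9 ID@10 stall=1 (RAW on I2.r1 (WB@11)) EX@12 MEM@13 WB@14
I5 mul r5 <- r1,r4: IF@10 ID@12 stall=2 (RAW on I4.r1 (WB@14)) EX@15 MEM@16 WB@17

Answer: 17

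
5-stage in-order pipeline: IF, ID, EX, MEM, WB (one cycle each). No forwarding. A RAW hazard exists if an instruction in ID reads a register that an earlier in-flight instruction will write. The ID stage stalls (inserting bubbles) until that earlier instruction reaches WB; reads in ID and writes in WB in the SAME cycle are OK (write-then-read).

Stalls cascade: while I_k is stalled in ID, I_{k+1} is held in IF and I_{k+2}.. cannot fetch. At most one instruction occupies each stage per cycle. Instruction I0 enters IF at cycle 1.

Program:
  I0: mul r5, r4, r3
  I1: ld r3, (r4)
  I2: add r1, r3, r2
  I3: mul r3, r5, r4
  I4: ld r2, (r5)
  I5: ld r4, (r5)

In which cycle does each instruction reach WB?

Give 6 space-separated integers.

Answer: 5 6 9 10 11 12

Derivation:
I0 mul r5 <- r4,r3: IF@1 ID@2 stall=0 (-) EX@3 MEM@4 WB@5
I1 ld r3 <- r4: IF@2 ID@3 stall=0 (-) EX@4 MEM@5 WB@6
I2 add r1 <- r3,r2: IF@3 ID@4 stall=2 (RAW on I1.r3 (WB@6)) EX@7 MEM@8 WB@9
I3 mul r3 <- r5,r4: IF@4 ID@7 stall=0 (-) EX@8 MEM@9 WB@10
I4 ld r2 <- r5: IF@7 ID@8 stall=0 (-) EX@9 MEM@10 WB@11
I5 ld r4 <- r5: IF@8 ID@9 stall=0 (-) EX@10 MEM@11 WB@12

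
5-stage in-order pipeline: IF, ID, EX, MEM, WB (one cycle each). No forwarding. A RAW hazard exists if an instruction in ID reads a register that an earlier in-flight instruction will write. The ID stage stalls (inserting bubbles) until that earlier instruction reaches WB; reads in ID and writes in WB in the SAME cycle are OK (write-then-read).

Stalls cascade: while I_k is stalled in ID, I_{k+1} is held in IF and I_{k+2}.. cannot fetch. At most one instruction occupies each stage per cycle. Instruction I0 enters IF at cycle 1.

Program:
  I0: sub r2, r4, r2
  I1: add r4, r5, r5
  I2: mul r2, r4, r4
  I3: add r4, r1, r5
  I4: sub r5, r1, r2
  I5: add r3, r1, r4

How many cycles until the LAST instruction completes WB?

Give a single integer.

Answer: 13

Derivation:
I0 sub r2 <- r4,r2: IF@1 ID@2 stall=0 (-) EX@3 MEM@4 WB@5
I1 add r4 <- r5,r5: IF@2 ID@3 stall=0 (-) EX@4 MEM@5 WB@6
I2 mul r2 <- r4,r4: IF@3 ID@4 stall=2 (RAW on I1.r4 (WB@6)) EX@7 MEM@8 WB@9
I3 add r4 <- r1,r5: IF@4 ID@7 stall=0 (-) EX@8 MEM@9 WB@10
I4 sub r5 <- r1,r2: IF@7 ID@8 stall=1 (RAW on I2.r2 (WB@9)) EX@10 MEM@11 WB@12
I5 add r3 <- r1,r4: IF@8 ID@10 stall=0 (-) EX@11 MEM@12 WB@13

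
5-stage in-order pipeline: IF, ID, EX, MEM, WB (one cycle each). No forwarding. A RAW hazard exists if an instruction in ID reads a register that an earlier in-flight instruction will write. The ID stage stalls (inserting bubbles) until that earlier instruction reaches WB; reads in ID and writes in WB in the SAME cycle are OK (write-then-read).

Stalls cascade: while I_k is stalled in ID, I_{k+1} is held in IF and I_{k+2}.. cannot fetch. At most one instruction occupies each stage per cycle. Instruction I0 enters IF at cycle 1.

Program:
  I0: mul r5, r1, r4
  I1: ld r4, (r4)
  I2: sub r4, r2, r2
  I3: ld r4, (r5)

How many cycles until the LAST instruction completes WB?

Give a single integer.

Answer: 8

Derivation:
I0 mul r5 <- r1,r4: IF@1 ID@2 stall=0 (-) EX@3 MEM@4 WB@5
I1 ld r4 <- r4: IF@2 ID@3 stall=0 (-) EX@4 MEM@5 WB@6
I2 sub r4 <- r2,r2: IF@3 ID@4 stall=0 (-) EX@5 MEM@6 WB@7
I3 ld r4 <- r5: IF@4 ID@5 stall=0 (-) EX@6 MEM@7 WB@8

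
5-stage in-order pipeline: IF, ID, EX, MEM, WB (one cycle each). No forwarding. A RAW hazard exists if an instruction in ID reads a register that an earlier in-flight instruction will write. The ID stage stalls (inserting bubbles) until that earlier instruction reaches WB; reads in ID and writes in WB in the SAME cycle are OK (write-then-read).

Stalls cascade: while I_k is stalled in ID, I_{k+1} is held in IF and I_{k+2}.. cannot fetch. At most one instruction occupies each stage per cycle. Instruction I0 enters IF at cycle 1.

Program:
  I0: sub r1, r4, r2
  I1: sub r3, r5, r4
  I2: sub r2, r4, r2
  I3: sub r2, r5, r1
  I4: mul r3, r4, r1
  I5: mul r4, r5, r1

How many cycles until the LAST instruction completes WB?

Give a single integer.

I0 sub r1 <- r4,r2: IF@1 ID@2 stall=0 (-) EX@3 MEM@4 WB@5
I1 sub r3 <- r5,r4: IF@2 ID@3 stall=0 (-) EX@4 MEM@5 WB@6
I2 sub r2 <- r4,r2: IF@3 ID@4 stall=0 (-) EX@5 MEM@6 WB@7
I3 sub r2 <- r5,r1: IF@4 ID@5 stall=0 (-) EX@6 MEM@7 WB@8
I4 mul r3 <- r4,r1: IF@5 ID@6 stall=0 (-) EX@7 MEM@8 WB@9
I5 mul r4 <- r5,r1: IF@6 ID@7 stall=0 (-) EX@8 MEM@9 WB@10

Answer: 10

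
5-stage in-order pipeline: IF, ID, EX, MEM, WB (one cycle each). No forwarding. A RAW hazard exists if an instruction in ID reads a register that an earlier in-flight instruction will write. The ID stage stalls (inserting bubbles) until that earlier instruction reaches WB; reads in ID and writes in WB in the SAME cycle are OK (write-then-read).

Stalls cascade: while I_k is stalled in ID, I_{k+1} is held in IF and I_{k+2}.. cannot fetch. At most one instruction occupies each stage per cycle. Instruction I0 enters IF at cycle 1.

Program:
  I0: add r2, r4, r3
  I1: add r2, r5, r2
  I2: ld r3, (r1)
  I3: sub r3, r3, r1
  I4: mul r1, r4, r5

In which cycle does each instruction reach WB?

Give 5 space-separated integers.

Answer: 5 8 9 12 13

Derivation:
I0 add r2 <- r4,r3: IF@1 ID@2 stall=0 (-) EX@3 MEM@4 WB@5
I1 add r2 <- r5,r2: IF@2 ID@3 stall=2 (RAW on I0.r2 (WB@5)) EX@6 MEM@7 WB@8
I2 ld r3 <- r1: IF@3 ID@6 stall=0 (-) EX@7 MEM@8 WB@9
I3 sub r3 <- r3,r1: IF@6 ID@7 stall=2 (RAW on I2.r3 (WB@9)) EX@10 MEM@11 WB@12
I4 mul r1 <- r4,r5: IF@7 ID@10 stall=0 (-) EX@11 MEM@12 WB@13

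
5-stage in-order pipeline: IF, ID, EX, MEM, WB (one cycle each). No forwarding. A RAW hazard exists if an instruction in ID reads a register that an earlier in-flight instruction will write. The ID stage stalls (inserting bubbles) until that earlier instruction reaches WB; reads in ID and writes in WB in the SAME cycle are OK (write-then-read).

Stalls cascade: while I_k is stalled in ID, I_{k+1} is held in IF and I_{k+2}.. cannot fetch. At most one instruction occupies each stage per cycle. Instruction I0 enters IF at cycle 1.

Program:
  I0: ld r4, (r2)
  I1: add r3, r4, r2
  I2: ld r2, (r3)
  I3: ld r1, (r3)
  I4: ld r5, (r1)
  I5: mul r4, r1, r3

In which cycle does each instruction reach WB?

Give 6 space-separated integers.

Answer: 5 8 11 12 15 16

Derivation:
I0 ld r4 <- r2: IF@1 ID@2 stall=0 (-) EX@3 MEM@4 WB@5
I1 add r3 <- r4,r2: IF@2 ID@3 stall=2 (RAW on I0.r4 (WB@5)) EX@6 MEM@7 WB@8
I2 ld r2 <- r3: IF@3 ID@6 stall=2 (RAW on I1.r3 (WB@8)) EX@9 MEM@10 WB@11
I3 ld r1 <- r3: IF@6 ID@9 stall=0 (-) EX@10 MEM@11 WB@12
I4 ld r5 <- r1: IF@9 ID@10 stall=2 (RAW on I3.r1 (WB@12)) EX@13 MEM@14 WB@15
I5 mul r4 <- r1,r3: IF@10 ID@13 stall=0 (-) EX@14 MEM@15 WB@16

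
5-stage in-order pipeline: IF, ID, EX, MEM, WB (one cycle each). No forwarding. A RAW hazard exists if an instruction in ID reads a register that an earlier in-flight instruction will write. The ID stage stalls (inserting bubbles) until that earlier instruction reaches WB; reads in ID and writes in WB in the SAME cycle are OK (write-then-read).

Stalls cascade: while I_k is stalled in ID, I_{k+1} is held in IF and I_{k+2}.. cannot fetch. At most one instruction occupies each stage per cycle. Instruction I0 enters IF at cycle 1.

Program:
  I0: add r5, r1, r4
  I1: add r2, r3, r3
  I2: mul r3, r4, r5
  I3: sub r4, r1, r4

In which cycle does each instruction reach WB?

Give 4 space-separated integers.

I0 add r5 <- r1,r4: IF@1 ID@2 stall=0 (-) EX@3 MEM@4 WB@5
I1 add r2 <- r3,r3: IF@2 ID@3 stall=0 (-) EX@4 MEM@5 WB@6
I2 mul r3 <- r4,r5: IF@3 ID@4 stall=1 (RAW on I0.r5 (WB@5)) EX@6 MEM@7 WB@8
I3 sub r4 <- r1,r4: IF@4 ID@6 stall=0 (-) EX@7 MEM@8 WB@9

Answer: 5 6 8 9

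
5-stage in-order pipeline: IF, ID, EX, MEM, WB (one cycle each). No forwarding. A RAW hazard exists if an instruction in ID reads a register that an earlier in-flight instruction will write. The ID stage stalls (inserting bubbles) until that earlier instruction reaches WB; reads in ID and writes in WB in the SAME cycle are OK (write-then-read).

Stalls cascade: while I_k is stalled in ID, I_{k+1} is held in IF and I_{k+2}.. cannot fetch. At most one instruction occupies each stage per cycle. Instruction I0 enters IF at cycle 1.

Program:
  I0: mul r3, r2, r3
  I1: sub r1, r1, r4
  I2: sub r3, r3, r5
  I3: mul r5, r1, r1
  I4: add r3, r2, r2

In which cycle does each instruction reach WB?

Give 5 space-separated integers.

Answer: 5 6 8 9 10

Derivation:
I0 mul r3 <- r2,r3: IF@1 ID@2 stall=0 (-) EX@3 MEM@4 WB@5
I1 sub r1 <- r1,r4: IF@2 ID@3 stall=0 (-) EX@4 MEM@5 WB@6
I2 sub r3 <- r3,r5: IF@3 ID@4 stall=1 (RAW on I0.r3 (WB@5)) EX@6 MEM@7 WB@8
I3 mul r5 <- r1,r1: IF@4 ID@6 stall=0 (-) EX@7 MEM@8 WB@9
I4 add r3 <- r2,r2: IF@6 ID@7 stall=0 (-) EX@8 MEM@9 WB@10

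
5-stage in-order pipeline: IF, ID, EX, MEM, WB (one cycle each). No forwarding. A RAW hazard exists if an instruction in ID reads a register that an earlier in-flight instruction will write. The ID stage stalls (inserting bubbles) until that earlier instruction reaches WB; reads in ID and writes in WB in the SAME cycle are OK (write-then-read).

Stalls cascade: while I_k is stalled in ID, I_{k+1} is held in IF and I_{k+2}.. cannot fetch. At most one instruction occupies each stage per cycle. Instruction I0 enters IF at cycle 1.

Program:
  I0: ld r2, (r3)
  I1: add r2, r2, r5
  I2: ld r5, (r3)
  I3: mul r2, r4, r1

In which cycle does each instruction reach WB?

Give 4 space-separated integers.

Answer: 5 8 9 10

Derivation:
I0 ld r2 <- r3: IF@1 ID@2 stall=0 (-) EX@3 MEM@4 WB@5
I1 add r2 <- r2,r5: IF@2 ID@3 stall=2 (RAW on I0.r2 (WB@5)) EX@6 MEM@7 WB@8
I2 ld r5 <- r3: IF@3 ID@6 stall=0 (-) EX@7 MEM@8 WB@9
I3 mul r2 <- r4,r1: IF@6 ID@7 stall=0 (-) EX@8 MEM@9 WB@10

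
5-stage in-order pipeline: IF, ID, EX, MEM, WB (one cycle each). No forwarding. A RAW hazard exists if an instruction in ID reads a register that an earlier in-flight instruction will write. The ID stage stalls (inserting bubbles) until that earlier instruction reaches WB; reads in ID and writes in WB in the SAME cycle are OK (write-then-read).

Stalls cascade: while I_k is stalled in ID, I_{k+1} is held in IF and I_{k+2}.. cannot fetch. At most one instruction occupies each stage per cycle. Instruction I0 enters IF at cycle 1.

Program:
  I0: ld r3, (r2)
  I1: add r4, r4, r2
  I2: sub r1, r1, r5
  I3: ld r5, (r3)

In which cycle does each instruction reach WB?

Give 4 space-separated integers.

Answer: 5 6 7 8

Derivation:
I0 ld r3 <- r2: IF@1 ID@2 stall=0 (-) EX@3 MEM@4 WB@5
I1 add r4 <- r4,r2: IF@2 ID@3 stall=0 (-) EX@4 MEM@5 WB@6
I2 sub r1 <- r1,r5: IF@3 ID@4 stall=0 (-) EX@5 MEM@6 WB@7
I3 ld r5 <- r3: IF@4 ID@5 stall=0 (-) EX@6 MEM@7 WB@8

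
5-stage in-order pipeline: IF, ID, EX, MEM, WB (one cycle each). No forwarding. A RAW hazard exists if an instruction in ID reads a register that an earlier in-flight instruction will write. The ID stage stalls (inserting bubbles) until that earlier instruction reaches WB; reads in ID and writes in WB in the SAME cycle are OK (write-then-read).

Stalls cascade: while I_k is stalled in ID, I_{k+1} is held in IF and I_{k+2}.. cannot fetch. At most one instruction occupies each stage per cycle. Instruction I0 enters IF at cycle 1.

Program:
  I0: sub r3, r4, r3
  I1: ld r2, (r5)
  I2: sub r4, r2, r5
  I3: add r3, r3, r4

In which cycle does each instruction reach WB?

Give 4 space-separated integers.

I0 sub r3 <- r4,r3: IF@1 ID@2 stall=0 (-) EX@3 MEM@4 WB@5
I1 ld r2 <- r5: IF@2 ID@3 stall=0 (-) EX@4 MEM@5 WB@6
I2 sub r4 <- r2,r5: IF@3 ID@4 stall=2 (RAW on I1.r2 (WB@6)) EX@7 MEM@8 WB@9
I3 add r3 <- r3,r4: IF@4 ID@7 stall=2 (RAW on I2.r4 (WB@9)) EX@10 MEM@11 WB@12

Answer: 5 6 9 12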